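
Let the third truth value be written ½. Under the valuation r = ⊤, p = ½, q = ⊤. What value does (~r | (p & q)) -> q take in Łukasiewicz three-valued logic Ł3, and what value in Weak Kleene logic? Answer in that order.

⊤; ½

In Łukasiewicz three-valued logic Ł3: ~r = ~⊤ = ⊥
p & q = ½ & ⊤ = ½
~r | (p & q) = ⊥ | ½ = ½
(~r | (p & q)) -> q = ½ -> ⊤ = ⊤  [min(1, 1−½+1)]
In Weak Kleene logic: ~r = ~⊤ = ⊥
p & q = ½ & ⊤ = ½
~r | (p & q) = ⊥ | ½ = ½
(~r | (p & q)) -> q = ½ -> ⊤ = ½  [any arg is the third value ⇒ result is the third value]
They differ because Łukasiewicz three-valued logic Ł3 and Weak Kleene logic treat ½ differently under the binary connectives.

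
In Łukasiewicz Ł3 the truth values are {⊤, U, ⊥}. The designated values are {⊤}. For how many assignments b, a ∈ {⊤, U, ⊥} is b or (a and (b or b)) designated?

3

Designated under: (b=⊤, a=⊤); (b=⊤, a=U); (b=⊤, a=⊥).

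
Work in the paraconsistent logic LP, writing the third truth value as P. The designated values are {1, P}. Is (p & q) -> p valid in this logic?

Every assignment of p, q over {1, P, 0} gives a value in {1, P}.
In particular, with p=P, q=P: (p & q) -> p = P.

Yes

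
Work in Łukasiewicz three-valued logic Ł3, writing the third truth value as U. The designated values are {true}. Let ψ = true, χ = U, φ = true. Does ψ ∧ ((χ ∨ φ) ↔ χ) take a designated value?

χ ∨ φ = U ∨ true = true
(χ ∨ φ) ↔ χ = true ↔ U = U
ψ ∧ ((χ ∨ φ) ↔ χ) = true ∧ U = U
U ∉ {true}.

No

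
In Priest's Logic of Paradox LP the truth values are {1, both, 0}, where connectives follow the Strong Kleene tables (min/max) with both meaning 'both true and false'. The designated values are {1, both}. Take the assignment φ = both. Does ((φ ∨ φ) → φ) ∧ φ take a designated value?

φ ∨ φ = both ∨ both = both
(φ ∨ φ) → φ = both → both = both  [¬both ∨ both]
((φ ∨ φ) → φ) ∧ φ = both ∧ both = both
both ∈ {1, both}.

Yes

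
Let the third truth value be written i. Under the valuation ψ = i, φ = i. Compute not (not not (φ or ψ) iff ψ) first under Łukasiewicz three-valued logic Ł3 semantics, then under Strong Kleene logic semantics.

In Łukasiewicz three-valued logic Ł3: φ or ψ = i or i = i
not (φ or ψ) = not i = i
not not (φ or ψ) = not i = i
not not (φ or ψ) iff ψ = i iff i = T  [1 − |½−½|]
not (not not (φ or ψ) iff ψ) = not T = F
In Strong Kleene logic: φ or ψ = i or i = i
not (φ or ψ) = not i = i
not not (φ or ψ) = not i = i
not not (φ or ψ) iff ψ = i iff i = i
not (not not (φ or ψ) iff ψ) = not i = i
They differ because Łukasiewicz three-valued logic Ł3 and Strong Kleene logic treat i differently under implication.

F; i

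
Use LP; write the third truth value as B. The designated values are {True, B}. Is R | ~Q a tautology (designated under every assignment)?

Countermodel: R=False, Q=True gives False, which is not designated.

No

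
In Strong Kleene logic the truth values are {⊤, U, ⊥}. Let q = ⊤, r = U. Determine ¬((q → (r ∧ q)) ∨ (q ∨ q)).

r ∧ q = U ∧ ⊤ = U
q → (r ∧ q) = ⊤ → U = U
q ∨ q = ⊤ ∨ ⊤ = ⊤
(q → (r ∧ q)) ∨ (q ∨ q) = U ∨ ⊤ = ⊤
¬((q → (r ∧ q)) ∨ (q ∨ q)) = ¬⊤ = ⊥

⊥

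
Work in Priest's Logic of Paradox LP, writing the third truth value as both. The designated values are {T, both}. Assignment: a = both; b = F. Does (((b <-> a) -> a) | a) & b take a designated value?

No

b <-> a = F <-> both = both
(b <-> a) -> a = both -> both = both
((b <-> a) -> a) | a = both | both = both
(((b <-> a) -> a) | a) & b = both & F = F
F ∉ {T, both}.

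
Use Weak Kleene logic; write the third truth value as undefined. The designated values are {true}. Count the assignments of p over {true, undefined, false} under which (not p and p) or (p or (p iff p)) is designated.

p=true: true ✓
p=undefined: undefined ·
p=false: true ✓

2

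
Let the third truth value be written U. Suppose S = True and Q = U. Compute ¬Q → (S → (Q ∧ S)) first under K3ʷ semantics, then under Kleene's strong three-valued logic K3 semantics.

In K3ʷ: ¬Q = ¬U = U
Q ∧ S = U ∧ True = U
S → (Q ∧ S) = True → U = U  [any arg is the third value ⇒ result is the third value]
¬Q → (S → (Q ∧ S)) = U → U = U
In Kleene's strong three-valued logic K3: ¬Q = ¬U = U
Q ∧ S = U ∧ True = U
S → (Q ∧ S) = True → U = U  [¬True ∨ U]
¬Q → (S → (Q ∧ S)) = U → U = U

U; U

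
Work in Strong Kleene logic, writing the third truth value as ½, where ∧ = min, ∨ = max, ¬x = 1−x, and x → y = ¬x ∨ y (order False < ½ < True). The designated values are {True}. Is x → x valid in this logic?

No

Countermodel: x=½ gives ½, which is not designated.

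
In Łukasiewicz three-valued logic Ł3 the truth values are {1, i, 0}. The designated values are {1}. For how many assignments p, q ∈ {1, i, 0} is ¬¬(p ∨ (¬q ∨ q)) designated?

7

Of the 9 assignments, 7 give a value in {1}.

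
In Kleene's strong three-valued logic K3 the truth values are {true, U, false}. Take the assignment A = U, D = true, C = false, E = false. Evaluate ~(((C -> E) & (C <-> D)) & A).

true

C -> E = false -> false = true
C <-> D = false <-> true = false
(C -> E) & (C <-> D) = true & false = false
((C -> E) & (C <-> D)) & A = false & U = false
~(((C -> E) & (C <-> D)) & A) = ~false = true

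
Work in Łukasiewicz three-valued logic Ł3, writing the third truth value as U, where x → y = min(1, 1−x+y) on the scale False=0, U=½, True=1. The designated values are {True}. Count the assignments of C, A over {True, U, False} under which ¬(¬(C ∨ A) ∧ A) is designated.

Of the 9 assignments, 7 give a value in {True}.

7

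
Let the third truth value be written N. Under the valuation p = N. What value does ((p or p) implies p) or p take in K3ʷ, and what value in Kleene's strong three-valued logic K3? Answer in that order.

In K3ʷ: p or p = N or N = N
(p or p) implies p = N implies N = N
((p or p) implies p) or p = N or N = N
In Kleene's strong three-valued logic K3: p or p = N or N = N
(p or p) implies p = N implies N = N  [not N or N]
((p or p) implies p) or p = N or N = N

N; N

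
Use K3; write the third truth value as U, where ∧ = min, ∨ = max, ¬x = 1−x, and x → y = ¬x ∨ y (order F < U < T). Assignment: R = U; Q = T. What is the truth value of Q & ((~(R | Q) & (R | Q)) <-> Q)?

R | Q = U | T = T
~(R | Q) = ~T = F
R | Q = U | T = T
~(R | Q) & (R | Q) = F & T = F
(~(R | Q) & (R | Q)) <-> Q = F <-> T = F
Q & ((~(R | Q) & (R | Q)) <-> Q) = T & F = F

F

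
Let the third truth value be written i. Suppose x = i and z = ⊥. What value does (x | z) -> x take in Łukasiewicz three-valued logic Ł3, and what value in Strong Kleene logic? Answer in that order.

In Łukasiewicz three-valued logic Ł3: x | z = i | ⊥ = i
(x | z) -> x = i -> i = ⊤
In Strong Kleene logic: x | z = i | ⊥ = i
(x | z) -> x = i -> i = i
They differ because Łukasiewicz three-valued logic Ł3 and Strong Kleene logic treat i differently under implication.

⊤; i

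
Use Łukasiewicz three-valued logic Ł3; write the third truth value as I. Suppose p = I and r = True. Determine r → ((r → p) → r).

r → p = True → I = I
(r → p) → r = I → True = True
r → ((r → p) → r) = True → True = True

True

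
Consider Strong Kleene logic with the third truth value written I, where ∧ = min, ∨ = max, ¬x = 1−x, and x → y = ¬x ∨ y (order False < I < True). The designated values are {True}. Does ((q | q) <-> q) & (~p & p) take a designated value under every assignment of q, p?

Countermodel: q=True, p=True gives False, which is not designated.

No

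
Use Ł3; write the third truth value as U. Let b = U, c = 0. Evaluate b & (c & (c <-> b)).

0

c <-> b = 0 <-> U = U  [1 − |0−½|]
c & (c <-> b) = 0 & U = 0
b & (c & (c <-> b)) = U & 0 = 0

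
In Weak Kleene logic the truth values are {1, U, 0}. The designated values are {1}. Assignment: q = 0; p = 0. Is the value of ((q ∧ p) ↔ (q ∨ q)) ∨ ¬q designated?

q ∧ p = 0 ∧ 0 = 0
q ∨ q = 0 ∨ 0 = 0
(q ∧ p) ↔ (q ∨ q) = 0 ↔ 0 = 1
¬q = ¬0 = 1
((q ∧ p) ↔ (q ∨ q)) ∨ ¬q = 1 ∨ 1 = 1
1 ∈ {1}.

Yes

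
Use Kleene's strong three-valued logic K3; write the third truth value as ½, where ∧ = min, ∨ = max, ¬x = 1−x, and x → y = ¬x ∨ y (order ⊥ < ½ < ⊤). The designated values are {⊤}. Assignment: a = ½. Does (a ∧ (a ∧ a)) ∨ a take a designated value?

No

a ∧ a = ½ ∧ ½ = ½
a ∧ (a ∧ a) = ½ ∧ ½ = ½
(a ∧ (a ∧ a)) ∨ a = ½ ∨ ½ = ½
½ ∉ {⊤}.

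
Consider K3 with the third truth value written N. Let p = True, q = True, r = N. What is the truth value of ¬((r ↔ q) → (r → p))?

False

r ↔ q = N ↔ True = N
r → p = N → True = True
(r ↔ q) → (r → p) = N → True = True
¬((r ↔ q) → (r → p)) = ¬True = False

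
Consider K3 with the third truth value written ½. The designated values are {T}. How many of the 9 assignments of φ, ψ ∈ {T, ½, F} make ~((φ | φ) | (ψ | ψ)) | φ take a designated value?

4

Designated under: (φ=T, ψ=T); (φ=T, ψ=½); (φ=T, ψ=F); (φ=F, ψ=F).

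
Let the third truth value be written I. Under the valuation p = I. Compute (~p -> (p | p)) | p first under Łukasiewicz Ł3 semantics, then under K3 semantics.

true; I

In Łukasiewicz Ł3: ~p = ~I = I
p | p = I | I = I
~p -> (p | p) = I -> I = true  [min(1, 1−½+½)]
(~p -> (p | p)) | p = true | I = true
In K3: ~p = ~I = I
p | p = I | I = I
~p -> (p | p) = I -> I = I  [~I | I]
(~p -> (p | p)) | p = I | I = I
They differ because Łukasiewicz Ł3 and K3 treat I differently under implication.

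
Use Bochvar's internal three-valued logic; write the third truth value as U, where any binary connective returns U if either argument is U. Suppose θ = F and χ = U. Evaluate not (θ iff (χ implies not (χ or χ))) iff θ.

χ or χ = U or U = U
not (χ or χ) = not U = U
χ implies not (χ or χ) = U implies U = U  [any arg is the third value ⇒ result is the third value]
θ iff (χ implies not (χ or χ)) = F iff U = U
not (θ iff (χ implies not (χ or χ))) = not U = U
not (θ iff (χ implies not (χ or χ))) iff θ = U iff F = U

U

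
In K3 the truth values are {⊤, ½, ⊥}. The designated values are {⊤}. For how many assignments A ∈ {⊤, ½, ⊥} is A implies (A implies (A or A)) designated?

A=⊤: ⊤ ✓
A=½: ½ ·
A=⊥: ⊤ ✓

2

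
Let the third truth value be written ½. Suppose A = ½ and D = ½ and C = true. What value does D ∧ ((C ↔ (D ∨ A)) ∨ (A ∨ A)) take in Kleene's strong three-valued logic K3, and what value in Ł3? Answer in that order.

½; ½

In Kleene's strong three-valued logic K3: D ∨ A = ½ ∨ ½ = ½
C ↔ (D ∨ A) = true ↔ ½ = ½
A ∨ A = ½ ∨ ½ = ½
(C ↔ (D ∨ A)) ∨ (A ∨ A) = ½ ∨ ½ = ½
D ∧ ((C ↔ (D ∨ A)) ∨ (A ∨ A)) = ½ ∧ ½ = ½
In Ł3: D ∨ A = ½ ∨ ½ = ½
C ↔ (D ∨ A) = true ↔ ½ = ½
A ∨ A = ½ ∨ ½ = ½
(C ↔ (D ∨ A)) ∨ (A ∨ A) = ½ ∨ ½ = ½
D ∧ ((C ↔ (D ∨ A)) ∨ (A ∨ A)) = ½ ∧ ½ = ½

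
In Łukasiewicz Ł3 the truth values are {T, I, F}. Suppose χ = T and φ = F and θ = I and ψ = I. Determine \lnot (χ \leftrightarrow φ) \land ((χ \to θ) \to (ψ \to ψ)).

T

χ \leftrightarrow φ = T \leftrightarrow F = F
\lnot (χ \leftrightarrow φ) = \lnot F = T
χ \to θ = T \to I = I
ψ \to ψ = I \to I = T
(χ \to θ) \to (ψ \to ψ) = I \to T = T
\lnot (χ \leftrightarrow φ) \land ((χ \to θ) \to (ψ \to ψ)) = T \land T = T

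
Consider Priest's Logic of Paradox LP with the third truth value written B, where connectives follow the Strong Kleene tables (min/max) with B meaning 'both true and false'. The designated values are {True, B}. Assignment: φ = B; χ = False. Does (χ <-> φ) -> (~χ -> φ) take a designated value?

Yes

χ <-> φ = False <-> B = B
~χ = ~False = True
~χ -> φ = True -> B = B  [~True | B]
(χ <-> φ) -> (~χ -> φ) = B -> B = B
B ∈ {True, B}.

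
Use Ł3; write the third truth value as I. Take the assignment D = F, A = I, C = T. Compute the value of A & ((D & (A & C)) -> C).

I

A & C = I & T = I
D & (A & C) = F & I = F
(D & (A & C)) -> C = F -> T = T
A & ((D & (A & C)) -> C) = I & T = I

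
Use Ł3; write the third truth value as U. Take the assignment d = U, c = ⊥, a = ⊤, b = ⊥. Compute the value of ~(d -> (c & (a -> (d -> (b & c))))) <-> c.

U

b & c = ⊥ & ⊥ = ⊥
d -> (b & c) = U -> ⊥ = U  [min(1, 1−½+0)]
a -> (d -> (b & c)) = ⊤ -> U = U
c & (a -> (d -> (b & c))) = ⊥ & U = ⊥
d -> (c & (a -> (d -> (b & c)))) = U -> ⊥ = U
~(d -> (c & (a -> (d -> (b & c))))) = ~U = U
~(d -> (c & (a -> (d -> (b & c))))) <-> c = U <-> ⊥ = U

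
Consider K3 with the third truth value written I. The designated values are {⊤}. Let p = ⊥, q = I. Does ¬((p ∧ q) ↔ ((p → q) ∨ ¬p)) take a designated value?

p ∧ q = ⊥ ∧ I = ⊥
p → q = ⊥ → I = ⊤  [¬⊥ ∨ I]
¬p = ¬⊥ = ⊤
(p → q) ∨ ¬p = ⊤ ∨ ⊤ = ⊤
(p ∧ q) ↔ ((p → q) ∨ ¬p) = ⊥ ↔ ⊤ = ⊥
¬((p ∧ q) ↔ ((p → q) ∨ ¬p)) = ¬⊥ = ⊤
⊤ ∈ {⊤}.

Yes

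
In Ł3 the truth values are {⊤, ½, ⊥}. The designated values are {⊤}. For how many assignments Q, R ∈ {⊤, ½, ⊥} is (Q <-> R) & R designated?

Designated under: (Q=⊤, R=⊤).

1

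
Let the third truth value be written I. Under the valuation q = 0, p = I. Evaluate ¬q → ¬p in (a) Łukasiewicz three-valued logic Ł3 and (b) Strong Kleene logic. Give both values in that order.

I; I

In Łukasiewicz three-valued logic Ł3: ¬q = ¬0 = 1
¬p = ¬I = I
¬q → ¬p = 1 → I = I
In Strong Kleene logic: ¬q = ¬0 = 1
¬p = ¬I = I
¬q → ¬p = 1 → I = I  [¬1 ∨ I]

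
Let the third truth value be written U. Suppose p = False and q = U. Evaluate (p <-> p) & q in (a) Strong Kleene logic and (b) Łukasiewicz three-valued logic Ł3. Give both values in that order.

U; U

In Strong Kleene logic: p <-> p = False <-> False = True
(p <-> p) & q = True & U = U
In Łukasiewicz three-valued logic Ł3: p <-> p = False <-> False = True
(p <-> p) & q = True & U = U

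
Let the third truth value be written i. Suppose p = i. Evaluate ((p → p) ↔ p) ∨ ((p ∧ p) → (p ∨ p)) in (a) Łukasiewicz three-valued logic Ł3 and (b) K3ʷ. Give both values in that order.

true; i

In Łukasiewicz three-valued logic Ł3: p → p = i → i = true  [min(1, 1−½+½)]
(p → p) ↔ p = true ↔ i = i
p ∧ p = i ∧ i = i
p ∨ p = i ∨ i = i
(p ∧ p) → (p ∨ p) = i → i = true
((p → p) ↔ p) ∨ ((p ∧ p) → (p ∨ p)) = i ∨ true = true
In K3ʷ: p → p = i → i = i  [any arg is the third value ⇒ result is the third value]
(p → p) ↔ p = i ↔ i = i
p ∧ p = i ∧ i = i
p ∨ p = i ∨ i = i
(p ∧ p) → (p ∨ p) = i → i = i
((p → p) ↔ p) ∨ ((p ∧ p) → (p ∨ p)) = i ∨ i = i
They differ because Łukasiewicz three-valued logic Ł3 and K3ʷ treat i differently under the binary connectives.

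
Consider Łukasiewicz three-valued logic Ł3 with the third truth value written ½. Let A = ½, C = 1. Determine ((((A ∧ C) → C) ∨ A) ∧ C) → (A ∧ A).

A ∧ C = ½ ∧ 1 = ½
(A ∧ C) → C = ½ → 1 = 1
((A ∧ C) → C) ∨ A = 1 ∨ ½ = 1
(((A ∧ C) → C) ∨ A) ∧ C = 1 ∧ 1 = 1
A ∧ A = ½ ∧ ½ = ½
((((A ∧ C) → C) ∨ A) ∧ C) → (A ∧ A) = 1 → ½ = ½

½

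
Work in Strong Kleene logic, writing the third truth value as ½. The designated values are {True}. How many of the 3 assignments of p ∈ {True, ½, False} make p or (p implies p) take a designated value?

2

p=True: True ✓
p=½: ½ ·
p=False: True ✓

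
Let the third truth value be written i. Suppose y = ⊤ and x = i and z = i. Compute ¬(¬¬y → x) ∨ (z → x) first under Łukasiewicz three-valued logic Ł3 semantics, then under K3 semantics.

In Łukasiewicz three-valued logic Ł3: ¬y = ¬⊤ = ⊥
¬¬y = ¬⊥ = ⊤
¬¬y → x = ⊤ → i = i  [min(1, 1−1+½)]
¬(¬¬y → x) = ¬i = i
z → x = i → i = ⊤
¬(¬¬y → x) ∨ (z → x) = i ∨ ⊤ = ⊤
In K3: ¬y = ¬⊤ = ⊥
¬¬y = ¬⊥ = ⊤
¬¬y → x = ⊤ → i = i  [¬⊤ ∨ i]
¬(¬¬y → x) = ¬i = i
z → x = i → i = i
¬(¬¬y → x) ∨ (z → x) = i ∨ i = i
They differ because Łukasiewicz three-valued logic Ł3 and K3 treat i differently under implication.

⊤; i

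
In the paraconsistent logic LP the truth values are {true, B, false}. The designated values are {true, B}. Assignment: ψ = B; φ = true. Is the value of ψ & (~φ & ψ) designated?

No

~φ = ~true = false
~φ & ψ = false & B = false
ψ & (~φ & ψ) = B & false = false
false ∉ {true, B}.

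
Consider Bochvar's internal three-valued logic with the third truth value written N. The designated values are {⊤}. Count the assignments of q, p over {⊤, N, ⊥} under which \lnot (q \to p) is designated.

1

Designated under: (q=⊤, p=⊥).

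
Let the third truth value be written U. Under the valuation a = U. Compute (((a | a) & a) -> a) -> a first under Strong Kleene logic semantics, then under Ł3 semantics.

U; U

In Strong Kleene logic: a | a = U | U = U
(a | a) & a = U & U = U
((a | a) & a) -> a = U -> U = U  [~U | U]
(((a | a) & a) -> a) -> a = U -> U = U
In Ł3: a | a = U | U = U
(a | a) & a = U & U = U
((a | a) & a) -> a = U -> U = T  [min(1, 1−½+½)]
(((a | a) & a) -> a) -> a = T -> U = U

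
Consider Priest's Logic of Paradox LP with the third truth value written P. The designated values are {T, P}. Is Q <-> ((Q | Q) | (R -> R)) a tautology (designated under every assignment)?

No

Countermodel: Q=F, R=T gives F, which is not designated.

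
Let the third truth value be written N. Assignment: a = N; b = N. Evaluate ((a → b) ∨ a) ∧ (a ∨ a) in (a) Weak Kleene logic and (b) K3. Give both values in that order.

N; N

In Weak Kleene logic: a → b = N → N = N
(a → b) ∨ a = N ∨ N = N
a ∨ a = N ∨ N = N
((a → b) ∨ a) ∧ (a ∨ a) = N ∧ N = N
In K3: a → b = N → N = N
(a → b) ∨ a = N ∨ N = N
a ∨ a = N ∨ N = N
((a → b) ∨ a) ∧ (a ∨ a) = N ∧ N = N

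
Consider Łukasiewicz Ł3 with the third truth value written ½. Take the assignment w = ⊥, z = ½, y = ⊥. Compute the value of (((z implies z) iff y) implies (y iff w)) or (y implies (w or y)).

z implies z = ½ implies ½ = ⊤
(z implies z) iff y = ⊤ iff ⊥ = ⊥
y iff w = ⊥ iff ⊥ = ⊤
((z implies z) iff y) implies (y iff w) = ⊥ implies ⊤ = ⊤
w or y = ⊥ or ⊥ = ⊥
y implies (w or y) = ⊥ implies ⊥ = ⊤
(((z implies z) iff y) implies (y iff w)) or (y implies (w or y)) = ⊤ or ⊤ = ⊤

⊤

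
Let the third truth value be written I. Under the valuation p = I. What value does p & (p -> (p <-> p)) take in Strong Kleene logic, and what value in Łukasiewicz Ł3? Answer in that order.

I; I

In Strong Kleene logic: p <-> p = I <-> I = I
p -> (p <-> p) = I -> I = I  [~I | I]
p & (p -> (p <-> p)) = I & I = I
In Łukasiewicz Ł3: p <-> p = I <-> I = ⊤  [1 − |½−½|]
p -> (p <-> p) = I -> ⊤ = ⊤
p & (p -> (p <-> p)) = I & ⊤ = I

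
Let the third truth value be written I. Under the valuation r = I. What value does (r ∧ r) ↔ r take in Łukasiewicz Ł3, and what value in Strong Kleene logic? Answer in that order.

1; I

In Łukasiewicz Ł3: r ∧ r = I ∧ I = I
(r ∧ r) ↔ r = I ↔ I = 1  [1 − |½−½|]
In Strong Kleene logic: r ∧ r = I ∧ I = I
(r ∧ r) ↔ r = I ↔ I = I
They differ because Łukasiewicz Ł3 and Strong Kleene logic treat I differently under implication.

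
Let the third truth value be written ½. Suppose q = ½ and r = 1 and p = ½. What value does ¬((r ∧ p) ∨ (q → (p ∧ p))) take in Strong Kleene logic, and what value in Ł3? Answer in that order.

In Strong Kleene logic: r ∧ p = 1 ∧ ½ = ½
p ∧ p = ½ ∧ ½ = ½
q → (p ∧ p) = ½ → ½ = ½  [¬½ ∨ ½]
(r ∧ p) ∨ (q → (p ∧ p)) = ½ ∨ ½ = ½
¬((r ∧ p) ∨ (q → (p ∧ p))) = ¬½ = ½
In Ł3: r ∧ p = 1 ∧ ½ = ½
p ∧ p = ½ ∧ ½ = ½
q → (p ∧ p) = ½ → ½ = 1  [min(1, 1−½+½)]
(r ∧ p) ∨ (q → (p ∧ p)) = ½ ∨ 1 = 1
¬((r ∧ p) ∨ (q → (p ∧ p))) = ¬1 = 0
They differ because Strong Kleene logic and Ł3 treat ½ differently under implication.

½; 0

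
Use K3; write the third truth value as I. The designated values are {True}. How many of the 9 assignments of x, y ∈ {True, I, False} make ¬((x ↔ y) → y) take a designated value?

1

Designated under: (x=False, y=False).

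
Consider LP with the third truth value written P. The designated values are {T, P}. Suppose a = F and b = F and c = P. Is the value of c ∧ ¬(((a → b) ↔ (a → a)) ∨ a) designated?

a → b = F → F = T
a → a = F → F = T
(a → b) ↔ (a → a) = T ↔ T = T
((a → b) ↔ (a → a)) ∨ a = T ∨ F = T
¬(((a → b) ↔ (a → a)) ∨ a) = ¬T = F
c ∧ ¬(((a → b) ↔ (a → a)) ∨ a) = P ∧ F = F
F ∉ {T, P}.

No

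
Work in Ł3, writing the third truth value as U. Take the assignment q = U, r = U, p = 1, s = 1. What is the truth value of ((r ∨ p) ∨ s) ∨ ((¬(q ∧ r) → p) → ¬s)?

r ∨ p = U ∨ 1 = 1
(r ∨ p) ∨ s = 1 ∨ 1 = 1
q ∧ r = U ∧ U = U
¬(q ∧ r) = ¬U = U
¬(q ∧ r) → p = U → 1 = 1  [min(1, 1−½+1)]
¬s = ¬1 = 0
(¬(q ∧ r) → p) → ¬s = 1 → 0 = 0
((r ∨ p) ∨ s) ∨ ((¬(q ∧ r) → p) → ¬s) = 1 ∨ 0 = 1

1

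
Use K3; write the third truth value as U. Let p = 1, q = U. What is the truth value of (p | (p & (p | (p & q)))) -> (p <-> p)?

p & q = 1 & U = U
p | (p & q) = 1 | U = 1
p & (p | (p & q)) = 1 & 1 = 1
p | (p & (p | (p & q))) = 1 | 1 = 1
p <-> p = 1 <-> 1 = 1
(p | (p & (p | (p & q)))) -> (p <-> p) = 1 -> 1 = 1

1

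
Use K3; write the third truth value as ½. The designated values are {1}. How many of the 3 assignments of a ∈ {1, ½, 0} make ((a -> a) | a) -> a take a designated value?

1

a=1: 1 ✓
a=½: ½ ·
a=0: 0 ·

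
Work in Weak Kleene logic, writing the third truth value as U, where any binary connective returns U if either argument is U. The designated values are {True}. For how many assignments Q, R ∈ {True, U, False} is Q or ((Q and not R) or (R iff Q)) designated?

3

Designated under: (Q=True, R=True); (Q=True, R=False); (Q=False, R=False).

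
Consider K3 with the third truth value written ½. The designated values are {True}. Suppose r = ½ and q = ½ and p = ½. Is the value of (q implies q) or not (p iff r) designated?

q implies q = ½ implies ½ = ½  [not ½ or ½]
p iff r = ½ iff ½ = ½
not (p iff r) = not ½ = ½
(q implies q) or not (p iff r) = ½ or ½ = ½
½ ∉ {True}.

No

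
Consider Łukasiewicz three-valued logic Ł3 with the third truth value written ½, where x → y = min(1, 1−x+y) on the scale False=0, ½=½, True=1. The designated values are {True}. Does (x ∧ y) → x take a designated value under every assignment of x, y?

Every assignment of x, y over {True, ½, False} gives a value in {True}.
In particular, with x=½, y=½: (x ∧ y) → x = True.

Yes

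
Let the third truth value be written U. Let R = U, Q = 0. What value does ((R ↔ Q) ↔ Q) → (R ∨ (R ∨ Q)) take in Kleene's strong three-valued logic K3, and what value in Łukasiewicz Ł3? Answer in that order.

U; 1

In Kleene's strong three-valued logic K3: R ↔ Q = U ↔ 0 = U
(R ↔ Q) ↔ Q = U ↔ 0 = U
R ∨ Q = U ∨ 0 = U
R ∨ (R ∨ Q) = U ∨ U = U
((R ↔ Q) ↔ Q) → (R ∨ (R ∨ Q)) = U → U = U
In Łukasiewicz Ł3: R ↔ Q = U ↔ 0 = U
(R ↔ Q) ↔ Q = U ↔ 0 = U
R ∨ Q = U ∨ 0 = U
R ∨ (R ∨ Q) = U ∨ U = U
((R ↔ Q) ↔ Q) → (R ∨ (R ∨ Q)) = U → U = 1
They differ because Kleene's strong three-valued logic K3 and Łukasiewicz Ł3 treat U differently under implication.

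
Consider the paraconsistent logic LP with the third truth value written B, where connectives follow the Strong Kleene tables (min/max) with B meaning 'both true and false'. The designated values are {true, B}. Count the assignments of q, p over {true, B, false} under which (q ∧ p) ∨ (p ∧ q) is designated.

Designated under: (q=true, p=true); (q=true, p=B); (q=B, p=true); (q=B, p=B).

4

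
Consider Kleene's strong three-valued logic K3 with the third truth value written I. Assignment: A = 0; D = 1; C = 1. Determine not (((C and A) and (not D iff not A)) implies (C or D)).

0

C and A = 1 and 0 = 0
not D = not 1 = 0
not A = not 0 = 1
not D iff not A = 0 iff 1 = 0
(C and A) and (not D iff not A) = 0 and 0 = 0
C or D = 1 or 1 = 1
((C and A) and (not D iff not A)) implies (C or D) = 0 implies 1 = 1
not (((C and A) and (not D iff not A)) implies (C or D)) = not 1 = 0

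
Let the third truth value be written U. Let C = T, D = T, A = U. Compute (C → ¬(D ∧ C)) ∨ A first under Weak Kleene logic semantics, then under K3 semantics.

U; U

In Weak Kleene logic: D ∧ C = T ∧ T = T
¬(D ∧ C) = ¬T = F
C → ¬(D ∧ C) = T → F = F
(C → ¬(D ∧ C)) ∨ A = F ∨ U = U
In K3: D ∧ C = T ∧ T = T
¬(D ∧ C) = ¬T = F
C → ¬(D ∧ C) = T → F = F
(C → ¬(D ∧ C)) ∨ A = F ∨ U = U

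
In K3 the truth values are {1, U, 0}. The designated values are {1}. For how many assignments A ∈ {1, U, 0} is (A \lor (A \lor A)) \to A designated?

A=1: 1 ✓
A=U: U ·
A=0: 1 ✓

2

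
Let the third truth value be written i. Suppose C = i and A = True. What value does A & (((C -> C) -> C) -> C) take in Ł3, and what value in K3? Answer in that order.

In Ł3: C -> C = i -> i = True  [min(1, 1−½+½)]
(C -> C) -> C = True -> i = i
((C -> C) -> C) -> C = i -> i = True
A & (((C -> C) -> C) -> C) = True & True = True
In K3: C -> C = i -> i = i  [~i | i]
(C -> C) -> C = i -> i = i
((C -> C) -> C) -> C = i -> i = i
A & (((C -> C) -> C) -> C) = True & i = i
They differ because Ł3 and K3 treat i differently under implication.

True; i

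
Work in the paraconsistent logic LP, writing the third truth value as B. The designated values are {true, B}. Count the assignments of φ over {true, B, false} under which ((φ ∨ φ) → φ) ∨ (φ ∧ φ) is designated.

φ=true: true ✓
φ=B: B ✓
φ=false: true ✓

3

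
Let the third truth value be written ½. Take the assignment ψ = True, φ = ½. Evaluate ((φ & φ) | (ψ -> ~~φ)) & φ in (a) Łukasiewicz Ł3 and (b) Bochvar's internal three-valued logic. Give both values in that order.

½; ½

In Łukasiewicz Ł3: φ & φ = ½ & ½ = ½
~φ = ~½ = ½
~~φ = ~½ = ½
ψ -> ~~φ = True -> ½ = ½  [min(1, 1−1+½)]
(φ & φ) | (ψ -> ~~φ) = ½ | ½ = ½
((φ & φ) | (ψ -> ~~φ)) & φ = ½ & ½ = ½
In Bochvar's internal three-valued logic: φ & φ = ½ & ½ = ½
~φ = ~½ = ½
~~φ = ~½ = ½
ψ -> ~~φ = True -> ½ = ½
(φ & φ) | (ψ -> ~~φ) = ½ | ½ = ½
((φ & φ) | (ψ -> ~~φ)) & φ = ½ & ½ = ½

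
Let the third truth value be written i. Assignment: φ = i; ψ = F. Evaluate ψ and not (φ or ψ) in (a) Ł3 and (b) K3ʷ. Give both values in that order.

In Ł3: φ or ψ = i or F = i
not (φ or ψ) = not i = i
ψ and not (φ or ψ) = F and i = F
In K3ʷ: φ or ψ = i or F = i
not (φ or ψ) = not i = i
ψ and not (φ or ψ) = F and i = i
They differ because Ł3 and K3ʷ treat i differently under the binary connectives.

F; i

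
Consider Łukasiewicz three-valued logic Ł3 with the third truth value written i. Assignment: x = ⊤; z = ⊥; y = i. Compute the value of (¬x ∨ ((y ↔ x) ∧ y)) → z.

i

¬x = ¬⊤ = ⊥
y ↔ x = i ↔ ⊤ = i  [1 − |½−1|]
(y ↔ x) ∧ y = i ∧ i = i
¬x ∨ ((y ↔ x) ∧ y) = ⊥ ∨ i = i
(¬x ∨ ((y ↔ x) ∧ y)) → z = i → ⊥ = i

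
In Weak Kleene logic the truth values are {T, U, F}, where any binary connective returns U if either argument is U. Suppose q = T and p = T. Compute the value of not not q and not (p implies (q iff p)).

F

not q = not T = F
not not q = not F = T
q iff p = T iff T = T
p implies (q iff p) = T implies T = T
not (p implies (q iff p)) = not T = F
not not q and not (p implies (q iff p)) = T and F = F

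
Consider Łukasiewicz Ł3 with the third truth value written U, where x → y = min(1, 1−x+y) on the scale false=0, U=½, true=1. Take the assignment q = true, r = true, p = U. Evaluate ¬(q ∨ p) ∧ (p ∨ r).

false

q ∨ p = true ∨ U = true
¬(q ∨ p) = ¬true = false
p ∨ r = U ∨ true = true
¬(q ∨ p) ∧ (p ∨ r) = false ∧ true = false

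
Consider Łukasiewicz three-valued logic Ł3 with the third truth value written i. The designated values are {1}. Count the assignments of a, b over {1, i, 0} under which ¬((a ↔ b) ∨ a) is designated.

Designated under: (a=0, b=1).

1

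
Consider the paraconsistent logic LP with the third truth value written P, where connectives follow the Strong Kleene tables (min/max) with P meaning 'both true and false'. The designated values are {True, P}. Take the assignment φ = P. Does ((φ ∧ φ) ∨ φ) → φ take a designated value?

Yes

φ ∧ φ = P ∧ P = P
(φ ∧ φ) ∨ φ = P ∨ P = P
((φ ∧ φ) ∨ φ) → φ = P → P = P  [¬P ∨ P]
P ∈ {True, P}.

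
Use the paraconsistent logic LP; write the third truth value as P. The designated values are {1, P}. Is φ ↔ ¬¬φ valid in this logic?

Every assignment of φ over {1, P, 0} gives a value in {1, P}.
In particular, with φ=P: φ ↔ ¬¬φ = P.

Yes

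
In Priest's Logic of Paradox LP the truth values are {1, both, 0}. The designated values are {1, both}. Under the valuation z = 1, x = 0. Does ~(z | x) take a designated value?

z | x = 1 | 0 = 1
~(z | x) = ~1 = 0
0 ∉ {1, both}.

No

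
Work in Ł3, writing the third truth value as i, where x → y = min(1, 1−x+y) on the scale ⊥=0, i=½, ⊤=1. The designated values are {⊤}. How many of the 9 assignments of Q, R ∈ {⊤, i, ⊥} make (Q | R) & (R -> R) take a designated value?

5

Of the 9 assignments, 5 give a value in {⊤}.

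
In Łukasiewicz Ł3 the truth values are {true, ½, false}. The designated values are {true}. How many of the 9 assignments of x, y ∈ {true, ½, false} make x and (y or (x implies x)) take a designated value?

3

Designated under: (x=true, y=true); (x=true, y=½); (x=true, y=false).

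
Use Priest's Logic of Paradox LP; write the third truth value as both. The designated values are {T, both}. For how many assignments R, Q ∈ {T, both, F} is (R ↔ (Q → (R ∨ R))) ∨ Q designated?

8

Of the 9 assignments, 8 give a value in {T, both}.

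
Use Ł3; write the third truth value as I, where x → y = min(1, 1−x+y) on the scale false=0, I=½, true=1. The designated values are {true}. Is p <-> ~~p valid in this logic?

Yes

Every assignment of p over {true, I, false} gives a value in {true}.
In particular, with p=I: p <-> ~~p = true.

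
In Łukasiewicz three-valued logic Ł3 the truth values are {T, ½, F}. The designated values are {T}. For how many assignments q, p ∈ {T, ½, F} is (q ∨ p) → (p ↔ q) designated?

5

Of the 9 assignments, 5 give a value in {T}.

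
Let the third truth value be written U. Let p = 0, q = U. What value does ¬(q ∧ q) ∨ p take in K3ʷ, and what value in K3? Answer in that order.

U; U

In K3ʷ: q ∧ q = U ∧ U = U
¬(q ∧ q) = ¬U = U
¬(q ∧ q) ∨ p = U ∨ 0 = U
In K3: q ∧ q = U ∧ U = U
¬(q ∧ q) = ¬U = U
¬(q ∧ q) ∨ p = U ∨ 0 = U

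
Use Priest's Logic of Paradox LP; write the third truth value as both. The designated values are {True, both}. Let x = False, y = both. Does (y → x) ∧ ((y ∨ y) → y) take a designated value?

y → x = both → False = both
y ∨ y = both ∨ both = both
(y ∨ y) → y = both → both = both
(y → x) ∧ ((y ∨ y) → y) = both ∧ both = both
both ∈ {True, both}.

Yes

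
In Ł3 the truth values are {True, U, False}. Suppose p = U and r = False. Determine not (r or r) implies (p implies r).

r or r = False or False = False
not (r or r) = not False = True
p implies r = U implies False = U  [min(1, 1−½+0)]
not (r or r) implies (p implies r) = True implies U = U

U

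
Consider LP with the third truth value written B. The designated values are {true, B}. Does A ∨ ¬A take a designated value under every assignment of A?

Every assignment of A over {true, B, false} gives a value in {true, B}.
In particular, with A=B: A ∨ ¬A = B.

Yes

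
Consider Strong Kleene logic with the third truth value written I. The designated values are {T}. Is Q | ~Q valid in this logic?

Countermodel: Q=I gives I, which is not designated.

No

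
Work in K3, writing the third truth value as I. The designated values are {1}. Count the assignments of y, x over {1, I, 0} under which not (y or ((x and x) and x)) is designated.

1

Designated under: (y=0, x=0).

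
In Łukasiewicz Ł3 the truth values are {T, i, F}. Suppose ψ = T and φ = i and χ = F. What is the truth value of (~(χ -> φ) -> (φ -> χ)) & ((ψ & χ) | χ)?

χ -> φ = F -> i = T  [min(1, 1−0+½)]
~(χ -> φ) = ~T = F
φ -> χ = i -> F = i
~(χ -> φ) -> (φ -> χ) = F -> i = T
ψ & χ = T & F = F
(ψ & χ) | χ = F | F = F
(~(χ -> φ) -> (φ -> χ)) & ((ψ & χ) | χ) = T & F = F

F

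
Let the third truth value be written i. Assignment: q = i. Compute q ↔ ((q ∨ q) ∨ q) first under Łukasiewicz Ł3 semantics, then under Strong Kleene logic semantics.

In Łukasiewicz Ł3: q ∨ q = i ∨ i = i
(q ∨ q) ∨ q = i ∨ i = i
q ↔ ((q ∨ q) ∨ q) = i ↔ i = true  [1 − |½−½|]
In Strong Kleene logic: q ∨ q = i ∨ i = i
(q ∨ q) ∨ q = i ∨ i = i
q ↔ ((q ∨ q) ∨ q) = i ↔ i = i
They differ because Łukasiewicz Ł3 and Strong Kleene logic treat i differently under implication.

true; i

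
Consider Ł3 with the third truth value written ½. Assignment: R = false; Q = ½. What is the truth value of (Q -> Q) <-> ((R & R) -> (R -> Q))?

true

Q -> Q = ½ -> ½ = true
R & R = false & false = false
R -> Q = false -> ½ = true
(R & R) -> (R -> Q) = false -> true = true
(Q -> Q) <-> ((R & R) -> (R -> Q)) = true <-> true = true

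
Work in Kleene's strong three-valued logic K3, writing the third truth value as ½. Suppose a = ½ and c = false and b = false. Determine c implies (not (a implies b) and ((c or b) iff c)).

true

a implies b = ½ implies false = ½  [not ½ or false]
not (a implies b) = not ½ = ½
c or b = false or false = false
(c or b) iff c = false iff false = true
not (a implies b) and ((c or b) iff c) = ½ and true = ½
c implies (not (a implies b) and ((c or b) iff c)) = false implies ½ = true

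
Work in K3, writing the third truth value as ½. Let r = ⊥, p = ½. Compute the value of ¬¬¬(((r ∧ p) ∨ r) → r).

r ∧ p = ⊥ ∧ ½ = ⊥
(r ∧ p) ∨ r = ⊥ ∨ ⊥ = ⊥
((r ∧ p) ∨ r) → r = ⊥ → ⊥ = ⊤
¬(((r ∧ p) ∨ r) → r) = ¬⊤ = ⊥
¬¬(((r ∧ p) ∨ r) → r) = ¬⊥ = ⊤
¬¬¬(((r ∧ p) ∨ r) → r) = ¬⊤ = ⊥

⊥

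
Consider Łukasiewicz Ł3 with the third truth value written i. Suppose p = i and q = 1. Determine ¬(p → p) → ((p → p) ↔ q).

p → p = i → i = 1  [min(1, 1−½+½)]
¬(p → p) = ¬1 = 0
p → p = i → i = 1
(p → p) ↔ q = 1 ↔ 1 = 1
¬(p → p) → ((p → p) ↔ q) = 0 → 1 = 1

1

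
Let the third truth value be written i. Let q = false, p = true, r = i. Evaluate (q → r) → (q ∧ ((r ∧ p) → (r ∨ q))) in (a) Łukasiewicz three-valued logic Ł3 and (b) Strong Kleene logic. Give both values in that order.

false; false

In Łukasiewicz three-valued logic Ł3: q → r = false → i = true  [min(1, 1−0+½)]
r ∧ p = i ∧ true = i
r ∨ q = i ∨ false = i
(r ∧ p) → (r ∨ q) = i → i = true
q ∧ ((r ∧ p) → (r ∨ q)) = false ∧ true = false
(q → r) → (q ∧ ((r ∧ p) → (r ∨ q))) = true → false = false
In Strong Kleene logic: q → r = false → i = true  [¬false ∨ i]
r ∧ p = i ∧ true = i
r ∨ q = i ∨ false = i
(r ∧ p) → (r ∨ q) = i → i = i
q ∧ ((r ∧ p) → (r ∨ q)) = false ∧ i = false
(q → r) → (q ∧ ((r ∧ p) → (r ∨ q))) = true → false = false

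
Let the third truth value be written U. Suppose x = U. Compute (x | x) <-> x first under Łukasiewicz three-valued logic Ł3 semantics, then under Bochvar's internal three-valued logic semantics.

True; U

In Łukasiewicz three-valued logic Ł3: x | x = U | U = U
(x | x) <-> x = U <-> U = True  [1 − |½−½|]
In Bochvar's internal three-valued logic: x | x = U | U = U
(x | x) <-> x = U <-> U = U
They differ because Łukasiewicz three-valued logic Ł3 and Bochvar's internal three-valued logic treat U differently under the binary connectives.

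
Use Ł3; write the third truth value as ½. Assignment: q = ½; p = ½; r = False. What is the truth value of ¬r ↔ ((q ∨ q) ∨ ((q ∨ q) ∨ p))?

¬r = ¬False = True
q ∨ q = ½ ∨ ½ = ½
q ∨ q = ½ ∨ ½ = ½
(q ∨ q) ∨ p = ½ ∨ ½ = ½
(q ∨ q) ∨ ((q ∨ q) ∨ p) = ½ ∨ ½ = ½
¬r ↔ ((q ∨ q) ∨ ((q ∨ q) ∨ p)) = True ↔ ½ = ½  [1 − |1−½|]

½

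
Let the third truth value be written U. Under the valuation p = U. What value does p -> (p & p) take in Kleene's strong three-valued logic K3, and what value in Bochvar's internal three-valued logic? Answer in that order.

U; U

In Kleene's strong three-valued logic K3: p & p = U & U = U
p -> (p & p) = U -> U = U
In Bochvar's internal three-valued logic: p & p = U & U = U
p -> (p & p) = U -> U = U  [any arg is the third value ⇒ result is the third value]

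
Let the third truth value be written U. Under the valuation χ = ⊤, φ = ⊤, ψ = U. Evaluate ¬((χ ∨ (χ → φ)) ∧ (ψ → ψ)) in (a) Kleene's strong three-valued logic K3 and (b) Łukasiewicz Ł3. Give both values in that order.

In Kleene's strong three-valued logic K3: χ → φ = ⊤ → ⊤ = ⊤
χ ∨ (χ → φ) = ⊤ ∨ ⊤ = ⊤
ψ → ψ = U → U = U  [¬U ∨ U]
(χ ∨ (χ → φ)) ∧ (ψ → ψ) = ⊤ ∧ U = U
¬((χ ∨ (χ → φ)) ∧ (ψ → ψ)) = ¬U = U
In Łukasiewicz Ł3: χ → φ = ⊤ → ⊤ = ⊤
χ ∨ (χ → φ) = ⊤ ∨ ⊤ = ⊤
ψ → ψ = U → U = ⊤  [min(1, 1−½+½)]
(χ ∨ (χ → φ)) ∧ (ψ → ψ) = ⊤ ∧ ⊤ = ⊤
¬((χ ∨ (χ → φ)) ∧ (ψ → ψ)) = ¬⊤ = ⊥
They differ because Kleene's strong three-valued logic K3 and Łukasiewicz Ł3 treat U differently under implication.

U; ⊥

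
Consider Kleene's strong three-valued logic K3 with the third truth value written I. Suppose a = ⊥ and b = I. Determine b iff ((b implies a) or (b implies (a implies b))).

b implies a = I implies ⊥ = I  [not I or ⊥]
a implies b = ⊥ implies I = ⊤
b implies (a implies b) = I implies ⊤ = ⊤
(b implies a) or (b implies (a implies b)) = I or ⊤ = ⊤
b iff ((b implies a) or (b implies (a implies b))) = I iff ⊤ = I

I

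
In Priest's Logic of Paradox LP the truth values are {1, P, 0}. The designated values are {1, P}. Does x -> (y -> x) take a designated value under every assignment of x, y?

Yes

Every assignment of x, y over {1, P, 0} gives a value in {1, P}.
In particular, with x=P, y=P: x -> (y -> x) = P.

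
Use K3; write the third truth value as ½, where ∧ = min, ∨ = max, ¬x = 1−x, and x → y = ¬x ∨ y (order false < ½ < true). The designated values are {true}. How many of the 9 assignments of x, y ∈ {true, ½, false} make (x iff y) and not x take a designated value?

Designated under: (x=false, y=false).

1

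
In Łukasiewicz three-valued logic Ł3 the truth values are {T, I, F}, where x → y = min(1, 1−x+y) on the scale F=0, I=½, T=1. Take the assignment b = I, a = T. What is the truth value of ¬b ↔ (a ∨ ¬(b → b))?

¬b = ¬I = I
b → b = I → I = T  [min(1, 1−½+½)]
¬(b → b) = ¬T = F
a ∨ ¬(b → b) = T ∨ F = T
¬b ↔ (a ∨ ¬(b → b)) = I ↔ T = I

I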